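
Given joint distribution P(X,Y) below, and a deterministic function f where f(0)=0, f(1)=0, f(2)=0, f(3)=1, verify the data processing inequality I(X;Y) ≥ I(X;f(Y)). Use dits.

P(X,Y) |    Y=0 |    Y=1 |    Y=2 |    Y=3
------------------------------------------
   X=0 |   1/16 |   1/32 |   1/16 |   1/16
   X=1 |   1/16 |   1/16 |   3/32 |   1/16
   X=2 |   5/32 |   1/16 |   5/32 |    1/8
I(X;Y) = 0.0041, I(X;f(Y)) = 0.0006, inequality holds: 0.0041 ≥ 0.0006

Data Processing Inequality: For any Markov chain X → Y → Z, we have I(X;Y) ≥ I(X;Z).

Here Z = f(Y) is a deterministic function of Y, forming X → Y → Z.

Original I(X;Y) = 0.0041 dits

After applying f:
P(X,Z) where Z=f(Y):
- P(X,Z=0) = P(X,Y=0) + P(X,Y=1) + P(X,Y=2)
- P(X,Z=1) = P(X,Y=3)

I(X;Z) = I(X;f(Y)) = 0.0006 dits

Verification: 0.0041 ≥ 0.0006 ✓

Information cannot be created by processing; the function f can only lose information about X.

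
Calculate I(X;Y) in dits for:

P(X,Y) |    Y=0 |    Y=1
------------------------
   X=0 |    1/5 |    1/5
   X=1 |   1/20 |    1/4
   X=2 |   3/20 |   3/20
0.0229 dits

Mutual information: I(X;Y) = H(X) + H(Y) - H(X,Y)

Marginals:
P(X) = (2/5, 3/10, 3/10), H(X) = 0.4729 dits
P(Y) = (2/5, 3/5), H(Y) = 0.2923 dits

Joint entropy: H(X,Y) = 0.7423 dits

I(X;Y) = 0.4729 + 0.2923 - 0.7423 = 0.0229 dits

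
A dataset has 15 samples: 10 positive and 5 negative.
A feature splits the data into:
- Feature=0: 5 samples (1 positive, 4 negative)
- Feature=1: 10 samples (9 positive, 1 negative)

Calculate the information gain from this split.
0.3650 bits

Information Gain = H(Y) - H(Y|Feature)

Before split:
P(positive) = 10/15 = 0.6667
H(Y) = 0.9183 bits

After split:
Feature=0: H = 0.7219 bits (weight = 5/15)
Feature=1: H = 0.4690 bits (weight = 10/15)
H(Y|Feature) = (5/15)×0.7219 + (10/15)×0.4690 = 0.5533 bits

Information Gain = 0.9183 - 0.5533 = 0.3650 bits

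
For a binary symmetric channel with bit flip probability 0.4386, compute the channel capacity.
0.0109 bits

For a binary symmetric channel (BSC) with error probability p:
Capacity C = 1 - H(p) bits per symbol

where H(p) = -p log₂(p) - (1-p) log₂(1-p) is the binary entropy function.

H(0.4386) = 0.9891 bits
C = 1 - 0.9891 = 0.0109 bits per symbol

This means we can reliably transmit up to 0.0109 bits of information per channel use.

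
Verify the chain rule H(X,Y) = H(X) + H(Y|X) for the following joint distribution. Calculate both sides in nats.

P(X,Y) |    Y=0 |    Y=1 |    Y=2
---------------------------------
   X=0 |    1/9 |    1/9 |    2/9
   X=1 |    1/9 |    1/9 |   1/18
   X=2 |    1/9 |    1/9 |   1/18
H(X,Y) = 2.1202, H(X) = 1.0720, H(Y|X) = 1.0482 (all in nats)

Chain rule: H(X,Y) = H(X) + H(Y|X)

Left side — joint entropy directly:
H(X,Y) = -Σ p(x,y) log p(x,y) = 2.1202 nats

Right side — compute H(Y|X) from the conditional distributions:
P(X) = (4/9, 5/18, 5/18), so H(X) = 1.0720 nats
H(Y|X) = Σ_x P(X=x) · H(Y|X=x):
  P(Y|X=0) = (1/4, 1/4, 1/2), H(Y|X=0) = 1.0397, weight P(X=0) = 4/9
  P(Y|X=1) = (2/5, 2/5, 1/5), H(Y|X=1) = 1.0549, weight P(X=1) = 5/18
  P(Y|X=2) = (2/5, 2/5, 1/5), H(Y|X=2) = 1.0549, weight P(X=2) = 5/18
H(Y|X) = 1.0482 nats

H(X) + H(Y|X) = 1.0720 + 1.0482 = 2.1202 nats

Both sides equal 2.1202 nats. ✓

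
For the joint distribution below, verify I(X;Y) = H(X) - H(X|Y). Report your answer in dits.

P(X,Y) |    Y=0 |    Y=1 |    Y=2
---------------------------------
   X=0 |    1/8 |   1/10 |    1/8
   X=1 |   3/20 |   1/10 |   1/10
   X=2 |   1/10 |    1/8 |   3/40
I(X;Y) = 0.0046 dits

Mutual information has multiple equivalent forms:
- I(X;Y) = H(X) - H(X|Y)
- I(X;Y) = H(Y) - H(Y|X)
- I(X;Y) = H(X) + H(Y) - H(X,Y)

Computing all quantities:
H(X) = 0.4760, H(Y) = 0.4752, H(X,Y) = 0.9466
H(X|Y) = 0.4714, H(Y|X) = 0.4706

Verification:
H(X) - H(X|Y) = 0.4760 - 0.4714 = 0.0046
H(Y) - H(Y|X) = 0.4752 - 0.4706 = 0.0046
H(X) + H(Y) - H(X,Y) = 0.4760 + 0.4752 - 0.9466 = 0.0046

All forms give I(X;Y) = 0.0046 dits. ✓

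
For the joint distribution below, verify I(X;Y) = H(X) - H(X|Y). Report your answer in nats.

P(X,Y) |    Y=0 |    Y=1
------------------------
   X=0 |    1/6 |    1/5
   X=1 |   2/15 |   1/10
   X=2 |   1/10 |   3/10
I(X;Y) = 0.0361 nats

Mutual information has multiple equivalent forms:
- I(X;Y) = H(X) - H(X|Y)
- I(X;Y) = H(Y) - H(Y|X)
- I(X;Y) = H(X) + H(Y) - H(X,Y)

Computing all quantities:
H(X) = 1.0740, H(Y) = 0.6730, H(X,Y) = 1.7109
H(X|Y) = 1.0379, H(Y|X) = 0.6369

Verification:
H(X) - H(X|Y) = 1.0740 - 1.0379 = 0.0361
H(Y) - H(Y|X) = 0.6730 - 0.6369 = 0.0361
H(X) + H(Y) - H(X,Y) = 1.0740 + 0.6730 - 1.7109 = 0.0361

All forms give I(X;Y) = 0.0361 nats. ✓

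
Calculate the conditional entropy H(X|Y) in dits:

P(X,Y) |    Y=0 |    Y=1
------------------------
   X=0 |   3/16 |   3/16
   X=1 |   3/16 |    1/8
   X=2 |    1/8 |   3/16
0.4700 dits

Using the chain rule: H(X|Y) = H(X,Y) - H(Y)

First, compute H(X,Y) = 0.7710 dits

Marginal P(Y) = (1/2, 1/2)
H(Y) = 0.3010 dits

H(X|Y) = H(X,Y) - H(Y) = 0.7710 - 0.3010 = 0.4700 dits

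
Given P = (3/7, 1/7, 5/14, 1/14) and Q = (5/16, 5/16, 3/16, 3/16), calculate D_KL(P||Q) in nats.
0.1847 nats

KL divergence: D_KL(P||Q) = Σ p(x) log(p(x)/q(x))

Computing term by term:
  x=0: 3/7 × log_e[(3/7)/(5/16)] = 3/7 × 0.3159 = 0.1354
  x=1: 1/7 × log_e[(1/7)/(5/16)] = 1/7 × -0.7828 = -0.1118
  x=2: 5/14 × log_e[(5/14)/(3/16)] = 5/14 × 0.6444 = 0.2301
  x=3: 1/14 × log_e[(1/14)/(3/16)] = 1/14 × -0.9651 = -0.0689

D_KL(P||Q) = 0.1847 nats

Note: KL divergence is always non-negative and equals 0 iff P = Q.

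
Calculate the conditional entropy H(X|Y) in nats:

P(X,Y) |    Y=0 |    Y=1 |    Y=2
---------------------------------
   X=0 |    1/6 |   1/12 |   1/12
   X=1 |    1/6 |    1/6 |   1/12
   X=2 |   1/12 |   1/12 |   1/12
1.0608 nats

Using the chain rule: H(X|Y) = H(X,Y) - H(Y)

First, compute H(X,Y) = 2.1383 nats

Marginal P(Y) = (5/12, 1/3, 1/4)
H(Y) = 1.0776 nats

H(X|Y) = H(X,Y) - H(Y) = 2.1383 - 1.0776 = 1.0608 nats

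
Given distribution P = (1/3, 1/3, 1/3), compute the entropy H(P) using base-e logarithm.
1.0986 nats

Shannon entropy is H(X) = -Σ p(x) log p(x).

For P = (1/3, 1/3, 1/3):
H = -1/3 × log_e(1/3) -1/3 × log_e(1/3) -1/3 × log_e(1/3)
H = 1.0986 nats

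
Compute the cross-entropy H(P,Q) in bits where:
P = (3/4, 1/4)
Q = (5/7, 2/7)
0.8159 bits

Cross-entropy: H(P,Q) = -Σ p(x) log q(x)

Alternatively: H(P,Q) = H(P) + D_KL(P||Q)
H(P) = 0.8113 bits
D_KL(P||Q) = 0.0046 bits

H(P,Q) = 0.8113 + 0.0046 = 0.8159 bits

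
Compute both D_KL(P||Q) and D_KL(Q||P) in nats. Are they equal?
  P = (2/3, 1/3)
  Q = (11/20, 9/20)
D_KL(P||Q) = 0.0282, D_KL(Q||P) = 0.0292

KL divergence is not symmetric: D_KL(P||Q) ≠ D_KL(Q||P) in general.

D_KL(P||Q) = 0.0282 nats
D_KL(Q||P) = 0.0292 nats

No, they are not equal!

This asymmetry is why KL divergence is not a true distance metric.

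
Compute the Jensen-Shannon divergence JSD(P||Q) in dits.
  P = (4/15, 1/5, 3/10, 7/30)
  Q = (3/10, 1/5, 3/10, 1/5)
0.0005 dits

Jensen-Shannon divergence is:
JSD(P||Q) = 0.5 × D_KL(P||M) + 0.5 × D_KL(Q||M)
where M = 0.5 × (P + Q) is the mixture distribution.

M = 0.5 × (4/15, 1/5, 3/10, 7/30) + 0.5 × (3/10, 1/5, 3/10, 1/5) = (0.283333, 1/5, 3/10, 0.216667)

D_KL(P||M) = 0.0005 dits
D_KL(Q||M) = 0.0005 dits

JSD(P||Q) = 0.5 × 0.0005 + 0.5 × 0.0005 = 0.0005 dits

Unlike KL divergence, JSD is symmetric and bounded: 0 ≤ JSD ≤ log(2).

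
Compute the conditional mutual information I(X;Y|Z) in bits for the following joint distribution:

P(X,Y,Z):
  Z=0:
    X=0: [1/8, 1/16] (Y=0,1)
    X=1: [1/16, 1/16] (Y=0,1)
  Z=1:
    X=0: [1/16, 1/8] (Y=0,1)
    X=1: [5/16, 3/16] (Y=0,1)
0.0402 bits

Conditional mutual information: I(X;Y|Z) = H(X|Z) + H(Y|Z) - H(X,Y|Z)

H(Z) = 0.8960
H(X,Z) = 1.7806 → H(X|Z) = 0.8846
H(Y,Z) = 1.8829 → H(Y|Z) = 0.9868
H(X,Y,Z) = 2.7272 → H(X,Y|Z) = 1.8312

I(X;Y|Z) = 0.8846 + 0.9868 - 1.8312 = 0.0402 bits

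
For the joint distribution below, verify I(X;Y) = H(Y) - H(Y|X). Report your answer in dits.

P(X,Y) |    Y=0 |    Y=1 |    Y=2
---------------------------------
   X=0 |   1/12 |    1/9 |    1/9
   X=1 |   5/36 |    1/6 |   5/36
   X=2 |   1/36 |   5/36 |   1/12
I(X;Y) = 0.0103 dits

Mutual information has multiple equivalent forms:
- I(X;Y) = H(X) - H(X|Y)
- I(X;Y) = H(Y) - H(Y|X)
- I(X;Y) = H(X) + H(Y) - H(X,Y)

Computing all quantities:
H(X) = 0.4644, H(Y) = 0.4680, H(X,Y) = 0.9221
H(X|Y) = 0.4541, H(Y|X) = 0.4577

Verification:
H(X) - H(X|Y) = 0.4644 - 0.4541 = 0.0103
H(Y) - H(Y|X) = 0.4680 - 0.4577 = 0.0103
H(X) + H(Y) - H(X,Y) = 0.4644 + 0.4680 - 0.9221 = 0.0103

All forms give I(X;Y) = 0.0103 dits. ✓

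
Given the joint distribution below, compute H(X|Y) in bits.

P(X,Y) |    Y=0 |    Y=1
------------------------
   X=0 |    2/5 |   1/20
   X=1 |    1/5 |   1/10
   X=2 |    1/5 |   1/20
1.5000 bits

Using the chain rule: H(X|Y) = H(X,Y) - H(Y)

First, compute H(X,Y) = 2.2219 bits

Marginal P(Y) = (4/5, 1/5)
H(Y) = 0.7219 bits

H(X|Y) = H(X,Y) - H(Y) = 2.2219 - 0.7219 = 1.5000 bits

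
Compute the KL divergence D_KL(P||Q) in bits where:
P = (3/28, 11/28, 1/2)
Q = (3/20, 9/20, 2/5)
0.0320 bits

KL divergence: D_KL(P||Q) = Σ p(x) log(p(x)/q(x))

Computing term by term:
  x=0: 3/28 × log_2[(3/28)/(3/20)] = 3/28 × -0.4854 = -0.0520
  x=1: 11/28 × log_2[(11/28)/(9/20)] = 11/28 × -0.1959 = -0.0770
  x=2: 1/2 × log_2[(1/2)/(2/5)] = 1/2 × 0.3219 = 0.1610

D_KL(P||Q) = 0.0320 bits

Note: KL divergence is always non-negative and equals 0 iff P = Q.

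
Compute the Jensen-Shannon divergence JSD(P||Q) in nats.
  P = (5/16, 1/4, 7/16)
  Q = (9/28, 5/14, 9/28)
0.0092 nats

Jensen-Shannon divergence is:
JSD(P||Q) = 0.5 × D_KL(P||M) + 0.5 × D_KL(Q||M)
where M = 0.5 × (P + Q) is the mixture distribution.

M = 0.5 × (5/16, 1/4, 7/16) + 0.5 × (9/28, 5/14, 9/28) = (0.316964, 0.303571, 0.379464)

D_KL(P||M) = 0.0093 nats
D_KL(Q||M) = 0.0092 nats

JSD(P||Q) = 0.5 × 0.0093 + 0.5 × 0.0092 = 0.0092 nats

Unlike KL divergence, JSD is symmetric and bounded: 0 ≤ JSD ≤ log(2).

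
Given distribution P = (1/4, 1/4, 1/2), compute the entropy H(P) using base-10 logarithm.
0.4515 dits

Shannon entropy is H(X) = -Σ p(x) log p(x).

For P = (1/4, 1/4, 1/2):
H = -1/4 × log_10(1/4) -1/4 × log_10(1/4) -1/2 × log_10(1/2)
H = 0.4515 dits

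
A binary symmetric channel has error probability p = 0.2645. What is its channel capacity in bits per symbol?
0.1665 bits

For a binary symmetric channel (BSC) with error probability p:
Capacity C = 1 - H(p) bits per symbol

where H(p) = -p log₂(p) - (1-p) log₂(1-p) is the binary entropy function.

H(0.2645) = 0.8335 bits
C = 1 - 0.8335 = 0.1665 bits per symbol

This means we can reliably transmit up to 0.1665 bits of information per channel use.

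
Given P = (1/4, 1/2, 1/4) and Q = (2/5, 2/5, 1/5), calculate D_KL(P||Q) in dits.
0.0217 dits

KL divergence: D_KL(P||Q) = Σ p(x) log(p(x)/q(x))

Computing term by term:
  x=0: 1/4 × log_10[(1/4)/(2/5)] = 1/4 × -0.2041 = -0.0510
  x=1: 1/2 × log_10[(1/2)/(2/5)] = 1/2 × 0.0969 = 0.0485
  x=2: 1/4 × log_10[(1/4)/(1/5)] = 1/4 × 0.0969 = 0.0242

D_KL(P||Q) = 0.0217 dits

Note: KL divergence is always non-negative and equals 0 iff P = Q.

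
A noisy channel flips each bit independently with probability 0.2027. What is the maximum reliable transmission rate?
0.2727 bits

For a binary symmetric channel (BSC) with error probability p:
Capacity C = 1 - H(p) bits per symbol

where H(p) = -p log₂(p) - (1-p) log₂(1-p) is the binary entropy function.

H(0.2027) = 0.7273 bits
C = 1 - 0.7273 = 0.2727 bits per symbol

This means we can reliably transmit up to 0.2727 bits of information per channel use.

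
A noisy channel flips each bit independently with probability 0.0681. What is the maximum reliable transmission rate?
0.6412 bits

For a binary symmetric channel (BSC) with error probability p:
Capacity C = 1 - H(p) bits per symbol

where H(p) = -p log₂(p) - (1-p) log₂(1-p) is the binary entropy function.

H(0.0681) = 0.3588 bits
C = 1 - 0.3588 = 0.6412 bits per symbol

This means we can reliably transmit up to 0.6412 bits of information per channel use.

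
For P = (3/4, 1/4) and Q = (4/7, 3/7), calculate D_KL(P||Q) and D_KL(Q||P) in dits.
D_KL(P||Q) = 0.0301, D_KL(Q||P) = 0.0328

KL divergence is not symmetric: D_KL(P||Q) ≠ D_KL(Q||P) in general.

D_KL(P||Q) = 0.0301 dits
D_KL(Q||P) = 0.0328 dits

No, they are not equal!

This asymmetry is why KL divergence is not a true distance metric.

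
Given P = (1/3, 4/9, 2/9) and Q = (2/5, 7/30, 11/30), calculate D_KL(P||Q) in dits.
0.0497 dits

KL divergence: D_KL(P||Q) = Σ p(x) log(p(x)/q(x))

Computing term by term:
  x=0: 1/3 × log_10[(1/3)/(2/5)] = 1/3 × -0.0792 = -0.0264
  x=1: 4/9 × log_10[(4/9)/(7/30)] = 4/9 × 0.2798 = 0.1244
  x=2: 2/9 × log_10[(2/9)/(11/30)] = 2/9 × -0.2175 = -0.0483

D_KL(P||Q) = 0.0497 dits

Note: KL divergence is always non-negative and equals 0 iff P = Q.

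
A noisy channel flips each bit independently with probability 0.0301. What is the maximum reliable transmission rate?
0.8051 bits

For a binary symmetric channel (BSC) with error probability p:
Capacity C = 1 - H(p) bits per symbol

where H(p) = -p log₂(p) - (1-p) log₂(1-p) is the binary entropy function.

H(0.0301) = 0.1949 bits
C = 1 - 0.1949 = 0.8051 bits per symbol

This means we can reliably transmit up to 0.8051 bits of information per channel use.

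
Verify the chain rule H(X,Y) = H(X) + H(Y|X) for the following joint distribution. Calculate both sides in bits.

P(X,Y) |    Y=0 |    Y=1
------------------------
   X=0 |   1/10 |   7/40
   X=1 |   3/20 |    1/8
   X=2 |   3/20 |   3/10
H(X,Y) = 2.4894, H(X) = 1.5428, H(Y|X) = 0.9466 (all in bits)

Chain rule: H(X,Y) = H(X) + H(Y|X)

Left side — joint entropy directly:
H(X,Y) = -Σ p(x,y) log p(x,y) = 2.4894 bits

Right side — compute H(Y|X) from the conditional distributions:
P(X) = (11/40, 11/40, 9/20), so H(X) = 1.5428 bits
H(Y|X) = Σ_x P(X=x) · H(Y|X=x):
  P(Y|X=0) = (4/11, 7/11), H(Y|X=0) = 0.9457, weight P(X=0) = 11/40
  P(Y|X=1) = (6/11, 5/11), H(Y|X=1) = 0.9940, weight P(X=1) = 11/40
  P(Y|X=2) = (1/3, 2/3), H(Y|X=2) = 0.9183, weight P(X=2) = 9/20
H(Y|X) = 0.9466 bits

H(X) + H(Y|X) = 1.5428 + 0.9466 = 2.4894 bits

Both sides equal 2.4894 bits. ✓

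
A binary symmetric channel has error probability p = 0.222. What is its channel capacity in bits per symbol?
0.2362 bits

For a binary symmetric channel (BSC) with error probability p:
Capacity C = 1 - H(p) bits per symbol

where H(p) = -p log₂(p) - (1-p) log₂(1-p) is the binary entropy function.

H(0.222) = 0.7638 bits
C = 1 - 0.7638 = 0.2362 bits per symbol

This means we can reliably transmit up to 0.2362 bits of information per channel use.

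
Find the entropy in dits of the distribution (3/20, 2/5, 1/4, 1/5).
0.5731 dits

Shannon entropy is H(X) = -Σ p(x) log p(x).

For P = (3/20, 2/5, 1/4, 1/5):
H = -3/20 × log_10(3/20) -2/5 × log_10(2/5) -1/4 × log_10(1/4) -1/5 × log_10(1/5)
H = 0.5731 dits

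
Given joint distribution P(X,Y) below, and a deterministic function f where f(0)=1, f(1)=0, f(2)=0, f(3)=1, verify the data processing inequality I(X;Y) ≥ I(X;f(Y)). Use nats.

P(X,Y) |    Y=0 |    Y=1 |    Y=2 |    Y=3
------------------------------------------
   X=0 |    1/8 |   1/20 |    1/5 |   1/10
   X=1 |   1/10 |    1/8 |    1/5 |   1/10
I(X;Y) = 0.0167, I(X;f(Y)) = 0.0044, inequality holds: 0.0167 ≥ 0.0044

Data Processing Inequality: For any Markov chain X → Y → Z, we have I(X;Y) ≥ I(X;Z).

Here Z = f(Y) is a deterministic function of Y, forming X → Y → Z.

Original I(X;Y) = 0.0167 nats

After applying f:
P(X,Z) where Z=f(Y):
- P(X,Z=0) = P(X,Y=1) + P(X,Y=2)
- P(X,Z=1) = P(X,Y=0) + P(X,Y=3)

I(X;Z) = I(X;f(Y)) = 0.0044 nats

Verification: 0.0167 ≥ 0.0044 ✓

Information cannot be created by processing; the function f can only lose information about X.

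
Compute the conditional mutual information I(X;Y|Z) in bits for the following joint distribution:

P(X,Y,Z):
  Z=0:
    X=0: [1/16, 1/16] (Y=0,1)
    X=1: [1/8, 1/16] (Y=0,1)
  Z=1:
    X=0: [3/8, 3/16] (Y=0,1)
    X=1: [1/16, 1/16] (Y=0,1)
0.0148 bits

Conditional mutual information: I(X;Y|Z) = H(X|Z) + H(Y|Z) - H(X,Y|Z)

H(Z) = 0.8960
H(X,Z) = 1.6697 → H(X|Z) = 0.7737
H(Y,Z) = 1.8496 → H(Y|Z) = 0.9536
H(X,Y,Z) = 2.6085 → H(X,Y|Z) = 1.7124

I(X;Y|Z) = 0.7737 + 0.9536 - 1.7124 = 0.0148 bits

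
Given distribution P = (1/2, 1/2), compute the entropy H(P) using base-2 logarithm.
1.0000 bits

Shannon entropy is H(X) = -Σ p(x) log p(x).

For P = (1/2, 1/2):
H = -1/2 × log_2(1/2) -1/2 × log_2(1/2)
H = 1.0000 bits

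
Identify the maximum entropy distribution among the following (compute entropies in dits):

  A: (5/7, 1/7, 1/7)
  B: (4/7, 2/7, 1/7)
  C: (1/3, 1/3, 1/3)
C

For a discrete distribution over n outcomes, entropy is maximized by the uniform distribution.

Computing entropies:
H(A) = 0.3458 dits
H(B) = 0.4151 dits
H(C) = 0.4771 dits

The uniform distribution (where all probabilities equal 1/3) achieves the maximum entropy of log_10(3) = 0.4771 dits.

Distribution C has the highest entropy.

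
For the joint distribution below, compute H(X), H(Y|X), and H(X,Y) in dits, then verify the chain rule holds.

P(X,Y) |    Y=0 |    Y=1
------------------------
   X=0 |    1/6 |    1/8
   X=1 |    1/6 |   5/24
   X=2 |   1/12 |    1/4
H(X,Y) = 0.7546, H(X) = 0.4749, H(Y|X) = 0.2798 (all in dits)

Chain rule: H(X,Y) = H(X) + H(Y|X)

Left side — joint entropy directly:
H(X,Y) = -Σ p(x,y) log p(x,y) = 0.7546 dits

Right side — compute H(Y|X) from the conditional distributions:
P(X) = (7/24, 3/8, 1/3), so H(X) = 0.4749 dits
H(Y|X) = Σ_x P(X=x) · H(Y|X=x):
  P(Y|X=0) = (4/7, 3/7), H(Y|X=0) = 0.2966, weight P(X=0) = 7/24
  P(Y|X=1) = (4/9, 5/9), H(Y|X=1) = 0.2983, weight P(X=1) = 3/8
  P(Y|X=2) = (1/4, 3/4), H(Y|X=2) = 0.2442, weight P(X=2) = 1/3
H(Y|X) = 0.2798 dits

H(X) + H(Y|X) = 0.4749 + 0.2798 = 0.7546 dits

Both sides equal 0.7546 dits. ✓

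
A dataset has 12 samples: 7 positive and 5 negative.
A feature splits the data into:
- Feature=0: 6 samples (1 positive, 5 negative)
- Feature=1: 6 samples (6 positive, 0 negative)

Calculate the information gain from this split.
0.6549 bits

Information Gain = H(Y) - H(Y|Feature)

Before split:
P(positive) = 7/12 = 0.5833
H(Y) = 0.9799 bits

After split:
Feature=0: H = 0.6500 bits (weight = 6/12)
Feature=1: H = 0.0000 bits (weight = 6/12)
H(Y|Feature) = (6/12)×0.6500 + (6/12)×0.0000 = 0.3250 bits

Information Gain = 0.9799 - 0.3250 = 0.6549 bits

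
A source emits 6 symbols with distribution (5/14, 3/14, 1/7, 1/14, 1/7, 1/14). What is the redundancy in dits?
0.0699 dits

Redundancy measures how far a source is from maximum entropy:
R = H_max - H(X)

Maximum entropy for 6 symbols: H_max = log_10(6) = 0.7782 dits
Actual entropy: H(X) = 0.7082 dits
Redundancy: R = 0.7782 - 0.7082 = 0.0699 dits

This redundancy represents potential for compression: the source could be compressed by 0.0699 dits per symbol.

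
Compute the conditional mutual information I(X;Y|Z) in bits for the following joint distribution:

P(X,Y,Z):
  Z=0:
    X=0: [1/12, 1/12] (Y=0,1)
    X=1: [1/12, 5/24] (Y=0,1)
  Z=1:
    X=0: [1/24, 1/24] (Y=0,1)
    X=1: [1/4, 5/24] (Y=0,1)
0.0154 bits

Conditional mutual information: I(X;Y|Z) = H(X|Z) + H(Y|Z) - H(X,Y|Z)

H(Z) = 0.9950
H(X,Z) = 1.7639 → H(X|Z) = 0.7689
H(Y,Z) = 1.9678 → H(Y|Z) = 0.9728
H(X,Y,Z) = 2.7213 → H(X,Y|Z) = 1.7263

I(X;Y|Z) = 0.7689 + 0.9728 - 1.7263 = 0.0154 bits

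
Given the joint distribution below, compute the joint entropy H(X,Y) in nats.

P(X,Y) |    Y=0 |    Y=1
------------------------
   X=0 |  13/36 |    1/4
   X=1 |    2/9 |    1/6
1.3473 nats

Joint entropy is H(X,Y) = -Σ_{x,y} p(x,y) log p(x,y).

Summing over all non-zero entries:
H(X,Y) = -[13/36·log_e(13/36) + 1/4·log_e(1/4) + 2/9·log_e(2/9) + 1/6·log_e(1/6)]
H(X,Y) = 1.3473 nats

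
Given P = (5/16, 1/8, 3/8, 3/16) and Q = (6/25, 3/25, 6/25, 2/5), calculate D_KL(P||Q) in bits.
0.1629 bits

KL divergence: D_KL(P||Q) = Σ p(x) log(p(x)/q(x))

Computing term by term:
  x=0: 5/16 × log_2[(5/16)/(6/25)] = 5/16 × 0.3808 = 0.1190
  x=1: 1/8 × log_2[(1/8)/(3/25)] = 1/8 × 0.0589 = 0.0074
  x=2: 3/8 × log_2[(3/8)/(6/25)] = 3/8 × 0.6439 = 0.2414
  x=3: 3/16 × log_2[(3/16)/(2/5)] = 3/16 × -1.0931 = -0.2050

D_KL(P||Q) = 0.1629 bits

Note: KL divergence is always non-negative and equals 0 iff P = Q.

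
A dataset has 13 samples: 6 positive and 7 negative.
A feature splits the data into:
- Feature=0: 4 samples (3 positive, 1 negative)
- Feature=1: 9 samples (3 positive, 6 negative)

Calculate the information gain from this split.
0.1104 bits

Information Gain = H(Y) - H(Y|Feature)

Before split:
P(positive) = 6/13 = 0.4615
H(Y) = 0.9957 bits

After split:
Feature=0: H = 0.8113 bits (weight = 4/13)
Feature=1: H = 0.9183 bits (weight = 9/13)
H(Y|Feature) = (4/13)×0.8113 + (9/13)×0.9183 = 0.8854 bits

Information Gain = 0.9957 - 0.8854 = 0.1104 bits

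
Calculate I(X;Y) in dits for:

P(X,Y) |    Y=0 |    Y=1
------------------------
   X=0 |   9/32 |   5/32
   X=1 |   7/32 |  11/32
0.0139 dits

Mutual information: I(X;Y) = H(X) + H(Y) - H(X,Y)

Marginals:
P(X) = (7/16, 9/16), H(X) = 0.2976 dits
P(Y) = (1/2, 1/2), H(Y) = 0.3010 dits

Joint entropy: H(X,Y) = 0.5847 dits

I(X;Y) = 0.2976 + 0.3010 - 0.5847 = 0.0139 dits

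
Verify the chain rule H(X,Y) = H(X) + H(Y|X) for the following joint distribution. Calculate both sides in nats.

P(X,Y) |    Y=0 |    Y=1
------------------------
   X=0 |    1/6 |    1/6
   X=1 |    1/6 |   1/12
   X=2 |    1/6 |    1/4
H(X,Y) = 1.7482, H(X) = 1.0776, H(Y|X) = 0.6706 (all in nats)

Chain rule: H(X,Y) = H(X) + H(Y|X)

Left side — joint entropy directly:
H(X,Y) = -Σ p(x,y) log p(x,y) = 1.7482 nats

Right side — compute H(Y|X) from the conditional distributions:
P(X) = (1/3, 1/4, 5/12), so H(X) = 1.0776 nats
H(Y|X) = Σ_x P(X=x) · H(Y|X=x):
  P(Y|X=0) = (1/2, 1/2), H(Y|X=0) = 0.6931, weight P(X=0) = 1/3
  P(Y|X=1) = (2/3, 1/3), H(Y|X=1) = 0.6365, weight P(X=1) = 1/4
  P(Y|X=2) = (2/5, 3/5), H(Y|X=2) = 0.6730, weight P(X=2) = 5/12
H(Y|X) = 0.6706 nats

H(X) + H(Y|X) = 1.0776 + 0.6706 = 1.7482 nats

Both sides equal 1.7482 nats. ✓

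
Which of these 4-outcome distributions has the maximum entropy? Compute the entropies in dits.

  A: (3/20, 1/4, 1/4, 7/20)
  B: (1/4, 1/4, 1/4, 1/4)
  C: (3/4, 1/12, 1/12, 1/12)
B

For a discrete distribution over n outcomes, entropy is maximized by the uniform distribution.

Computing entropies:
H(A) = 0.5842 dits
H(B) = 0.6021 dits
H(C) = 0.3635 dits

The uniform distribution (where all probabilities equal 1/4) achieves the maximum entropy of log_10(4) = 0.6021 dits.

Distribution B has the highest entropy.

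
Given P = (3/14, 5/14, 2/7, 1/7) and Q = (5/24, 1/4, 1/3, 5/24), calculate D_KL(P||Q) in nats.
0.0355 nats

KL divergence: D_KL(P||Q) = Σ p(x) log(p(x)/q(x))

Computing term by term:
  x=0: 3/14 × log_e[(3/14)/(5/24)] = 3/14 × 0.0282 = 0.0060
  x=1: 5/14 × log_e[(5/14)/(1/4)] = 5/14 × 0.3567 = 0.1274
  x=2: 2/7 × log_e[(2/7)/(1/3)] = 2/7 × -0.1542 = -0.0440
  x=3: 1/7 × log_e[(1/7)/(5/24)] = 1/7 × -0.3773 = -0.0539

D_KL(P||Q) = 0.0355 nats

Note: KL divergence is always non-negative and equals 0 iff P = Q.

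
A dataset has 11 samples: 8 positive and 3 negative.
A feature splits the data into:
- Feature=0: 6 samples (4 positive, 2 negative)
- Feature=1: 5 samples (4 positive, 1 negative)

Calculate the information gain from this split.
0.0163 bits

Information Gain = H(Y) - H(Y|Feature)

Before split:
P(positive) = 8/11 = 0.7273
H(Y) = 0.8454 bits

After split:
Feature=0: H = 0.9183 bits (weight = 6/11)
Feature=1: H = 0.7219 bits (weight = 5/11)
H(Y|Feature) = (6/11)×0.9183 + (5/11)×0.7219 = 0.8290 bits

Information Gain = 0.8454 - 0.8290 = 0.0163 bits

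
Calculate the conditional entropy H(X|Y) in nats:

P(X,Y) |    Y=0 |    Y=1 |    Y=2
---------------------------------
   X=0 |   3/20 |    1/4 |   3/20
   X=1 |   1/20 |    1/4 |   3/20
0.6670 nats

Using the chain rule: H(X|Y) = H(X,Y) - H(Y)

First, compute H(X,Y) = 1.6966 nats

Marginal P(Y) = (1/5, 1/2, 3/10)
H(Y) = 1.0297 nats

H(X|Y) = H(X,Y) - H(Y) = 1.6966 - 1.0297 = 0.6670 nats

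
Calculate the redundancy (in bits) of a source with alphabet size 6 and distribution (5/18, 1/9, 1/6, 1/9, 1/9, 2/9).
0.1020 bits

Redundancy measures how far a source is from maximum entropy:
R = H_max - H(X)

Maximum entropy for 6 symbols: H_max = log_2(6) = 2.5850 bits
Actual entropy: H(X) = 2.4830 bits
Redundancy: R = 2.5850 - 2.4830 = 0.1020 bits

This redundancy represents potential for compression: the source could be compressed by 0.1020 bits per symbol.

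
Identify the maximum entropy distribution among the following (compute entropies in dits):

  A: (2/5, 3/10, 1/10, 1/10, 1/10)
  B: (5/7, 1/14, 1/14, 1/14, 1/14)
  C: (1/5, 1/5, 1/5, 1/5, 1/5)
C

For a discrete distribution over n outcomes, entropy is maximized by the uniform distribution.

Computing entropies:
H(A) = 0.6160 dits
H(B) = 0.4318 dits
H(C) = 0.6990 dits

The uniform distribution (where all probabilities equal 1/5) achieves the maximum entropy of log_10(5) = 0.6990 dits.

Distribution C has the highest entropy.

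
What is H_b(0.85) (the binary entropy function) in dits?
0.1836 dits

The binary entropy function is:
H(p) = -p log(p) - (1-p) log(1-p)

H(0.85) = -0.85 × log_10(0.85) - 0.15 × log_10(0.15)
H(0.85) = 0.1836 dits

Note: Binary entropy is maximized at p=0.5 (H=1 bit) and minimized at p=0 or p=1 (H=0).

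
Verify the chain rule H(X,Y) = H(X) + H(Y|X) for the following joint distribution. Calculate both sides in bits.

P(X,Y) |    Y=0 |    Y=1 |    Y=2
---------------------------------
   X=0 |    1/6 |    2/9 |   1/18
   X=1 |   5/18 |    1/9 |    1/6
H(X,Y) = 2.4411, H(X) = 0.9911, H(Y|X) = 1.4500 (all in bits)

Chain rule: H(X,Y) = H(X) + H(Y|X)

Left side — joint entropy directly:
H(X,Y) = -Σ p(x,y) log p(x,y) = 2.4411 bits

Right side — compute H(Y|X) from the conditional distributions:
P(X) = (4/9, 5/9), so H(X) = 0.9911 bits
H(Y|X) = Σ_x P(X=x) · H(Y|X=x):
  P(Y|X=0) = (3/8, 1/2, 1/8), H(Y|X=0) = 1.4056, weight P(X=0) = 4/9
  P(Y|X=1) = (1/2, 1/5, 3/10), H(Y|X=1) = 1.4855, weight P(X=1) = 5/9
H(Y|X) = 1.4500 bits

H(X) + H(Y|X) = 0.9911 + 1.4500 = 2.4411 bits

Both sides equal 2.4411 bits. ✓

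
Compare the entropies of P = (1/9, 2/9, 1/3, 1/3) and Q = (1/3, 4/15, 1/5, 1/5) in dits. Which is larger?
Q

Computing entropies in dits:
H(P) = 0.5693
H(Q) = 0.5917

Distribution Q has higher entropy.

Intuition: The distribution closer to uniform (more spread out) has higher entropy.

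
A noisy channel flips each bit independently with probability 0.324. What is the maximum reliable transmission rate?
0.0913 bits

For a binary symmetric channel (BSC) with error probability p:
Capacity C = 1 - H(p) bits per symbol

where H(p) = -p log₂(p) - (1-p) log₂(1-p) is the binary entropy function.

H(0.324) = 0.9087 bits
C = 1 - 0.9087 = 0.0913 bits per symbol

This means we can reliably transmit up to 0.0913 bits of information per channel use.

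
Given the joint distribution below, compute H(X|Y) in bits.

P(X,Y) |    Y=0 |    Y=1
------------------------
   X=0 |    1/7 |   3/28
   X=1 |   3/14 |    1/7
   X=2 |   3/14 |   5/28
1.5584 bits

Using the chain rule: H(X|Y) = H(X,Y) - H(Y)

First, compute H(X,Y) = 2.5436 bits

Marginal P(Y) = (4/7, 3/7)
H(Y) = 0.9852 bits

H(X|Y) = H(X,Y) - H(Y) = 2.5436 - 0.9852 = 1.5584 bits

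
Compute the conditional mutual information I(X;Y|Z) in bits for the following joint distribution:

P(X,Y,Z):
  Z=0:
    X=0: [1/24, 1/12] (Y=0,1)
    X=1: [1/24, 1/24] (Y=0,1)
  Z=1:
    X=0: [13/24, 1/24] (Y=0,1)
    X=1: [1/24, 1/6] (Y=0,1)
0.2955 bits

Conditional mutual information: I(X;Y|Z) = H(X|Z) + H(Y|Z) - H(X,Y|Z)

H(Z) = 0.7383
H(X,Z) = 1.5988 → H(X|Z) = 0.8605
H(Y,Z) = 1.5988 → H(Y|Z) = 0.8605
H(X,Y,Z) = 2.1639 → H(X,Y|Z) = 1.4256

I(X;Y|Z) = 0.8605 + 0.8605 - 1.4256 = 0.2955 bits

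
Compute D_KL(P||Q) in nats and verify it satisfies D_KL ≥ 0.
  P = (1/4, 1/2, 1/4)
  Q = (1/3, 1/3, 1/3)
0.0589 nats

KL divergence satisfies the Gibbs inequality: D_KL(P||Q) ≥ 0 for all distributions P, Q.

D_KL(P||Q) = Σ p(x) log(p(x)/q(x))
Term by term:
  x=0: 1/4 × log_e[(1/4)/(1/3)] = -0.0719
  x=1: 1/2 × log_e[(1/2)/(1/3)] = 0.2027
  x=2: 1/4 × log_e[(1/4)/(1/3)] = -0.0719
D_KL(P||Q) = 0.0589 nats

D_KL(P||Q) = 0.0589 ≥ 0 ✓

This non-negativity is a fundamental property: relative entropy cannot be negative because it measures how different Q is from P.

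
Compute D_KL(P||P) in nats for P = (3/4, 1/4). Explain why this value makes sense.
0.0000 nats

KL divergence satisfies the Gibbs inequality: D_KL(P||Q) ≥ 0 for all distributions P, Q.

D_KL(P||Q) = Σ p(x) log(p(x)/q(x))
Each term is p(x) × log_e(p(x)/p(x)) = p(x) × log_e(1) = 0, so the sum is 0.
D_KL(P||Q) = 0.0000 nats

When P = Q, the KL divergence is exactly 0, as there is no 'divergence' between identical distributions.

This non-negativity is a fundamental property: relative entropy cannot be negative because it measures how different Q is from P.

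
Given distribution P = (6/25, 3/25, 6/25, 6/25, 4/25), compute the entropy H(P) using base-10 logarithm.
0.6841 dits

Shannon entropy is H(X) = -Σ p(x) log p(x).

For P = (6/25, 3/25, 6/25, 6/25, 4/25):
H = -6/25 × log_10(6/25) -3/25 × log_10(3/25) -6/25 × log_10(6/25) -6/25 × log_10(6/25) -4/25 × log_10(4/25)
H = 0.6841 dits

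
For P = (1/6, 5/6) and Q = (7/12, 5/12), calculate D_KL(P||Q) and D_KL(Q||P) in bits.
D_KL(P||Q) = 0.5321, D_KL(Q||P) = 0.6376

KL divergence is not symmetric: D_KL(P||Q) ≠ D_KL(Q||P) in general.

D_KL(P||Q) = 0.5321 bits
D_KL(Q||P) = 0.6376 bits

No, they are not equal!

This asymmetry is why KL divergence is not a true distance metric.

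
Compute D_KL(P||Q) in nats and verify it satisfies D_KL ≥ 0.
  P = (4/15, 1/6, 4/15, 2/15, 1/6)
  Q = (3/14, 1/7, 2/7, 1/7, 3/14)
0.0145 nats

KL divergence satisfies the Gibbs inequality: D_KL(P||Q) ≥ 0 for all distributions P, Q.

D_KL(P||Q) = Σ p(x) log(p(x)/q(x))
Term by term:
  x=0: 4/15 × log_e[(4/15)/(3/14)] = 0.0583
  x=1: 1/6 × log_e[(1/6)/(1/7)] = 0.0257
  x=2: 4/15 × log_e[(4/15)/(2/7)] = -0.0184
  x=3: 2/15 × log_e[(2/15)/(1/7)] = -0.0092
  x=4: 1/6 × log_e[(1/6)/(3/14)] = -0.0419
D_KL(P||Q) = 0.0145 nats

D_KL(P||Q) = 0.0145 ≥ 0 ✓

This non-negativity is a fundamental property: relative entropy cannot be negative because it measures how different Q is from P.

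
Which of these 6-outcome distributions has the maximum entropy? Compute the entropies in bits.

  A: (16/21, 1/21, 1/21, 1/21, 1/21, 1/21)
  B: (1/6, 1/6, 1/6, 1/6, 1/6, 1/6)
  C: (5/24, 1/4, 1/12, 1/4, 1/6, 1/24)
B

For a discrete distribution over n outcomes, entropy is maximized by the uniform distribution.

Computing entropies:
H(A) = 1.3447 bits
H(B) = 2.5850 bits
H(C) = 2.3921 bits

The uniform distribution (where all probabilities equal 1/6) achieves the maximum entropy of log_2(6) = 2.5850 bits.

Distribution B has the highest entropy.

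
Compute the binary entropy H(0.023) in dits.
0.0476 dits

The binary entropy function is:
H(p) = -p log(p) - (1-p) log(1-p)

H(0.023) = -0.023 × log_10(0.023) - 0.977 × log_10(0.977)
H(0.023) = 0.0476 dits

Note: Binary entropy is maximized at p=0.5 (H=1 bit) and minimized at p=0 or p=1 (H=0).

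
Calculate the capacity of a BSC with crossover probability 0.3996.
0.0293 bits

For a binary symmetric channel (BSC) with error probability p:
Capacity C = 1 - H(p) bits per symbol

where H(p) = -p log₂(p) - (1-p) log₂(1-p) is the binary entropy function.

H(0.3996) = 0.9707 bits
C = 1 - 0.9707 = 0.0293 bits per symbol

This means we can reliably transmit up to 0.0293 bits of information per channel use.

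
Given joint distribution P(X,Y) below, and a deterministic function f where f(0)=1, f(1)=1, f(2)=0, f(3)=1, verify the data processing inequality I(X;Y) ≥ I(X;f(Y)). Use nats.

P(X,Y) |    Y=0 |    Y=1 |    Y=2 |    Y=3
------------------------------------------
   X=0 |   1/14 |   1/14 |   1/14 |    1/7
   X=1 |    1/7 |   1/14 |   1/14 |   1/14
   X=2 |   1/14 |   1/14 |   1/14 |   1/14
I(X;Y) = 0.0284, I(X;f(Y)) = 0.0015, inequality holds: 0.0284 ≥ 0.0015

Data Processing Inequality: For any Markov chain X → Y → Z, we have I(X;Y) ≥ I(X;Z).

Here Z = f(Y) is a deterministic function of Y, forming X → Y → Z.

Original I(X;Y) = 0.0284 nats

After applying f:
P(X,Z) where Z=f(Y):
- P(X,Z=0) = P(X,Y=2)
- P(X,Z=1) = P(X,Y=0) + P(X,Y=1) + P(X,Y=3)

I(X;Z) = I(X;f(Y)) = 0.0015 nats

Verification: 0.0284 ≥ 0.0015 ✓

Information cannot be created by processing; the function f can only lose information about X.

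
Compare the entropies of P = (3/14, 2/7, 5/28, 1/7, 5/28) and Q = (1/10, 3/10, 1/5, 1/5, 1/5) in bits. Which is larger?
P

Computing entropies in bits:
H(P) = 2.2813
H(Q) = 2.2464

Distribution P has higher entropy.

Intuition: The distribution closer to uniform (more spread out) has higher entropy.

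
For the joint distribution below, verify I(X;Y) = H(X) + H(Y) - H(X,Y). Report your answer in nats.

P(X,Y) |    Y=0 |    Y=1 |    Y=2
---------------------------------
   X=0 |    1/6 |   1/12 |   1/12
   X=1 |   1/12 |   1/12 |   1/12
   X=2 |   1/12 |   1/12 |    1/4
I(X;Y) = 0.0604 nats

Mutual information has multiple equivalent forms:
- I(X;Y) = H(X) - H(X|Y)
- I(X;Y) = H(Y) - H(Y|X)
- I(X;Y) = H(X) + H(Y) - H(X,Y)

Computing all quantities:
H(X) = 1.0776, H(Y) = 1.0776, H(X,Y) = 2.0947
H(X|Y) = 1.0172, H(Y|X) = 1.0172

Verification:
H(X) - H(X|Y) = 1.0776 - 1.0172 = 0.0604
H(Y) - H(Y|X) = 1.0776 - 1.0172 = 0.0604
H(X) + H(Y) - H(X,Y) = 1.0776 + 1.0776 - 2.0947 = 0.0604

All forms give I(X;Y) = 0.0604 nats. ✓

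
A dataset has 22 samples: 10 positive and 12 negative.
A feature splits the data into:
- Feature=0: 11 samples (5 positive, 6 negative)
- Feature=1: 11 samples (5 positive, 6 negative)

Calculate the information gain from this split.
0.0000 bits

Information Gain = H(Y) - H(Y|Feature)

Before split:
P(positive) = 10/22 = 0.4545
H(Y) = 0.9940 bits

After split:
Feature=0: H = 0.9940 bits (weight = 11/22)
Feature=1: H = 0.9940 bits (weight = 11/22)
H(Y|Feature) = (11/22)×0.9940 + (11/22)×0.9940 = 0.9940 bits

Information Gain = 0.9940 - 0.9940 = 0.0000 bits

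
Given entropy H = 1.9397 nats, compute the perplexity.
6.9567

Perplexity is e^H (or exp(H) for natural log).

H = 1.9397 nats
Perplexity = e^1.9397 = 6.9567

Interpretation: The model's uncertainty is equivalent to choosing uniformly among 7.0 options.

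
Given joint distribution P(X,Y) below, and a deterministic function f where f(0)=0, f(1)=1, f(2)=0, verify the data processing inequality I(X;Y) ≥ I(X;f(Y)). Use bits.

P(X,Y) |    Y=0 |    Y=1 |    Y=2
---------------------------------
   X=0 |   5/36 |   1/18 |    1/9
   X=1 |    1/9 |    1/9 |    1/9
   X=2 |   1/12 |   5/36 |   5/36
I(X;Y) = 0.0373, I(X;f(Y)) = 0.0258, inequality holds: 0.0373 ≥ 0.0258

Data Processing Inequality: For any Markov chain X → Y → Z, we have I(X;Y) ≥ I(X;Z).

Here Z = f(Y) is a deterministic function of Y, forming X → Y → Z.

Original I(X;Y) = 0.0373 bits

After applying f:
P(X,Z) where Z=f(Y):
- P(X,Z=0) = P(X,Y=0) + P(X,Y=2)
- P(X,Z=1) = P(X,Y=1)

I(X;Z) = I(X;f(Y)) = 0.0258 bits

Verification: 0.0373 ≥ 0.0258 ✓

Information cannot be created by processing; the function f can only lose information about X.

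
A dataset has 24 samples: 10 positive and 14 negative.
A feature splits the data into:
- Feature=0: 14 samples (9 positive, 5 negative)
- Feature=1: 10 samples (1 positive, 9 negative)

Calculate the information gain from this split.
0.2360 bits

Information Gain = H(Y) - H(Y|Feature)

Before split:
P(positive) = 10/24 = 0.4167
H(Y) = 0.9799 bits

After split:
Feature=0: H = 0.9403 bits (weight = 14/24)
Feature=1: H = 0.4690 bits (weight = 10/24)
H(Y|Feature) = (14/24)×0.9403 + (10/24)×0.4690 = 0.7439 bits

Information Gain = 0.9799 - 0.7439 = 0.2360 bits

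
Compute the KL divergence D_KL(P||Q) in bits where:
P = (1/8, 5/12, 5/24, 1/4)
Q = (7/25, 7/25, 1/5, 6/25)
0.1205 bits

KL divergence: D_KL(P||Q) = Σ p(x) log(p(x)/q(x))

Computing term by term:
  x=0: 1/8 × log_2[(1/8)/(7/25)] = 1/8 × -1.1635 = -0.1454
  x=1: 5/12 × log_2[(5/12)/(7/25)] = 5/12 × 0.5735 = 0.2389
  x=2: 5/24 × log_2[(5/24)/(1/5)] = 5/24 × 0.0589 = 0.0123
  x=3: 1/4 × log_2[(1/4)/(6/25)] = 1/4 × 0.0589 = 0.0147

D_KL(P||Q) = 0.1205 bits

Note: KL divergence is always non-negative and equals 0 iff P = Q.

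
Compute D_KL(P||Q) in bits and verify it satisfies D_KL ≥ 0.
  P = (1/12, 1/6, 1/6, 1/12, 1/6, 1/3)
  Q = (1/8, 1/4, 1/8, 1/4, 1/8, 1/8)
0.3317 bits

KL divergence satisfies the Gibbs inequality: D_KL(P||Q) ≥ 0 for all distributions P, Q.

D_KL(P||Q) = Σ p(x) log(p(x)/q(x))
Term by term:
  x=0: 1/12 × log_2[(1/12)/(1/8)] = -0.0487
  x=1: 1/6 × log_2[(1/6)/(1/4)] = -0.0975
  x=2: 1/6 × log_2[(1/6)/(1/8)] = 0.0692
  x=3: 1/12 × log_2[(1/12)/(1/4)] = -0.1321
  x=4: 1/6 × log_2[(1/6)/(1/8)] = 0.0692
  x=5: 1/3 × log_2[(1/3)/(1/8)] = 0.4717
D_KL(P||Q) = 0.3317 bits

D_KL(P||Q) = 0.3317 ≥ 0 ✓

This non-negativity is a fundamental property: relative entropy cannot be negative because it measures how different Q is from P.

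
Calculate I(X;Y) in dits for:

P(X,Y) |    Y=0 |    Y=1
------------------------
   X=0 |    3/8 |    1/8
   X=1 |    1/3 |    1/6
0.0018 dits

Mutual information: I(X;Y) = H(X) + H(Y) - H(X,Y)

Marginals:
P(X) = (1/2, 1/2), H(X) = 0.3010 dits
P(Y) = (17/24, 7/24), H(Y) = 0.2622 dits

Joint entropy: H(X,Y) = 0.5614 dits

I(X;Y) = 0.3010 + 0.2622 - 0.5614 = 0.0018 dits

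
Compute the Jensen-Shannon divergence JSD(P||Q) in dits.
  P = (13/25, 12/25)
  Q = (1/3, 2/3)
0.0078 dits

Jensen-Shannon divergence is:
JSD(P||Q) = 0.5 × D_KL(P||M) + 0.5 × D_KL(Q||M)
where M = 0.5 × (P + Q) is the mixture distribution.

M = 0.5 × (13/25, 12/25) + 0.5 × (1/3, 2/3) = (0.426667, 0.573333)

D_KL(P||M) = 0.0076 dits
D_KL(Q||M) = 0.0079 dits

JSD(P||Q) = 0.5 × 0.0076 + 0.5 × 0.0079 = 0.0078 dits

Unlike KL divergence, JSD is symmetric and bounded: 0 ≤ JSD ≤ log(2).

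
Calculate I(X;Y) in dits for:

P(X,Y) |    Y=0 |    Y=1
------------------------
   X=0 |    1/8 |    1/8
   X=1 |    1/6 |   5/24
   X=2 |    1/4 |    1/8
0.0087 dits

Mutual information: I(X;Y) = H(X) + H(Y) - H(X,Y)

Marginals:
P(X) = (1/4, 3/8, 3/8), H(X) = 0.4700 dits
P(Y) = (13/24, 11/24), H(Y) = 0.2995 dits

Joint entropy: H(X,Y) = 0.7608 dits

I(X;Y) = 0.4700 + 0.2995 - 0.7608 = 0.0087 dits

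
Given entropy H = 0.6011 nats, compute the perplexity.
1.8241

Perplexity is e^H (or exp(H) for natural log).

H = 0.6011 nats
Perplexity = e^0.6011 = 1.8241

Interpretation: The model's uncertainty is equivalent to choosing uniformly among 1.8 options.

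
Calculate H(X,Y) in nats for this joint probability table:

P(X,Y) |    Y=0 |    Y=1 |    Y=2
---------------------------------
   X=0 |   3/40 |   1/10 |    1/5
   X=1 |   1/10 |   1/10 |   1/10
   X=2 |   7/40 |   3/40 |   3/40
2.1308 nats

Joint entropy is H(X,Y) = -Σ_{x,y} p(x,y) log p(x,y).

Summing over all non-zero entries:
H(X,Y) = -[3/40·log_e(3/40) + 1/10·log_e(1/10) + 1/5·log_e(1/5) + 1/10·log_e(1/10) + 1/10·log_e(1/10) + 1/10·log_e(1/10) + 7/40·log_e(7/40) + 3/40·log_e(3/40) + 3/40·log_e(3/40)]
H(X,Y) = 2.1308 nats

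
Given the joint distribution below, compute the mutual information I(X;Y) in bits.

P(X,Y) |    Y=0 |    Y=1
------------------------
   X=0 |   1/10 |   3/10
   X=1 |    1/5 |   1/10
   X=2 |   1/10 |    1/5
0.0955 bits

Mutual information: I(X;Y) = H(X) + H(Y) - H(X,Y)

Marginals:
P(X) = (2/5, 3/10, 3/10), H(X) = 1.5710 bits
P(Y) = (2/5, 3/5), H(Y) = 0.9710 bits

Joint entropy: H(X,Y) = 2.4464 bits

I(X;Y) = 1.5710 + 0.9710 - 2.4464 = 0.0955 bits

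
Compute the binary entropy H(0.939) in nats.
0.2297 nats

The binary entropy function is:
H(p) = -p log(p) - (1-p) log(1-p)

H(0.939) = -0.939 × log_e(0.939) - 0.061 × log_e(0.061)
H(0.939) = 0.2297 nats

Note: Binary entropy is maximized at p=0.5 (H=1 bit) and minimized at p=0 or p=1 (H=0).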